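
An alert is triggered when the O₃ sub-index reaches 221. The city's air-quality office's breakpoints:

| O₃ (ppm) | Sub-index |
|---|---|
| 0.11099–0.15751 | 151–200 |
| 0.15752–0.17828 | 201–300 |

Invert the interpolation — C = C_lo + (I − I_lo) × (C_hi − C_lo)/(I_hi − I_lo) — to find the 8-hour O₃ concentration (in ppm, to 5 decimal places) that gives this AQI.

AQI 221 lies in the 201–300 band, which corresponds to 0.15752–0.17828 ppm.
C = 0.15752 + (221−201)×(0.17828−0.15752)/(300−201) = 0.15752 + 20×0.02076/99 ≈ 0.1617139 ppm → 0.16171 ppm to 5 dp.

0.16171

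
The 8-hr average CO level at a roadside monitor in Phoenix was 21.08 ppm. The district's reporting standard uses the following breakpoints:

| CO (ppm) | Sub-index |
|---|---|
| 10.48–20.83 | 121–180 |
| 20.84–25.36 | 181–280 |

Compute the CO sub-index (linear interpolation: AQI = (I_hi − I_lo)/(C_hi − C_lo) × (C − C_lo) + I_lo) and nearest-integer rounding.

186

CO 21.08: bracket 20.84–25.36 → index 181–280; slope 99/4.52, offset 0.24.
AQI = 181 + 99/4.52·0.24 ≈ 186.26 ⇒ 186.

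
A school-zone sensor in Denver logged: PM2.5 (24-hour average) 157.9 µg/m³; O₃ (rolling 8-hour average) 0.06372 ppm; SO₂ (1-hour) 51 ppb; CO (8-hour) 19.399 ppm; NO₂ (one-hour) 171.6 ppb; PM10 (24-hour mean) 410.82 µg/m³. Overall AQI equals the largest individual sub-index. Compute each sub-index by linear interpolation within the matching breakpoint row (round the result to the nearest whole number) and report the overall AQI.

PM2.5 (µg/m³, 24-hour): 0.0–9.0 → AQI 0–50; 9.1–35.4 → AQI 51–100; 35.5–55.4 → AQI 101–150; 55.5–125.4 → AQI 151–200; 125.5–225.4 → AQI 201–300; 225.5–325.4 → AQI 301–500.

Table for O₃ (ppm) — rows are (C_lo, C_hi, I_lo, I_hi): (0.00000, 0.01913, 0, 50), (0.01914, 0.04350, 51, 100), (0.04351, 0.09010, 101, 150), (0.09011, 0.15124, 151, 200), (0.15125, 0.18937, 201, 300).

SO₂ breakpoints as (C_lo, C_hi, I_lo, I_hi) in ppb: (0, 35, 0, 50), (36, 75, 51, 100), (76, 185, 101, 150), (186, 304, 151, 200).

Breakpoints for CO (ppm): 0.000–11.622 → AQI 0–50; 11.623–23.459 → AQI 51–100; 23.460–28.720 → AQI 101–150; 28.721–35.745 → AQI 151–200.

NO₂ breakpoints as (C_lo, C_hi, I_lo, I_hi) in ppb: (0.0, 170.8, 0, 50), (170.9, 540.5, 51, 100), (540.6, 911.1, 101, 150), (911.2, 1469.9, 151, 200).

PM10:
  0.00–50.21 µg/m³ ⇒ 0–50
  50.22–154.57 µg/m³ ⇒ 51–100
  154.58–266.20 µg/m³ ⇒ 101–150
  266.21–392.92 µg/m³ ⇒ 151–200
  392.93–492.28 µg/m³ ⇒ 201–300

233

PM2.5 157.9: bracket 125.5–225.4 → index 201–300; slope 99/99.9, offset 32.4.
AQI = 201 + 99/99.9·32.4 ≈ 233.11 ⇒ 233.
O₃: row 0.04351–0.09010 (AQI 101–150). (150−101)·(0.06372−0.04351)/(0.09010−0.04351) + 101 = 49·0.02021/0.04659 + 101 ≈ 122.26 → 122.
SO₂: 51 lies in 36–75, so I_lo=51, I_hi=100, C_lo=36, C_hi=75.
(100−51)/(75−36) × (51−36) + 51 = 49/39 × 15 + 51 ≈ 69.85 → 70.
CO 19.399: bracket 11.623–23.459 → index 51–100; slope 49/11.836, offset 7.776.
AQI = 51 + 49/11.836·7.776 ≈ 83.19 ⇒ 83.
NO₂: 171.6 lies in 170.9–540.5, so I_lo=51, I_hi=100, C_lo=170.9, C_hi=540.5.
(100−51)/(540.5−170.9) × (171.6−170.9) + 51 = 49/369.6 × 0.7 + 51 ≈ 51.09 → 51.
PM10: 410.82 ∈ [392.93, 492.28] ↔ index [201, 300].
201 + (410.82−392.93)·(300−201)/(492.28−392.93) = 201 + 17.89·99/99.35 ≈ 218.83, so AQI = 219.
Sub-indices: PM2.5→233, O₃→122, SO₂→70, CO→83, NO₂→51, PM10→219. Overall AQI = max = 233; dominant pollutant is PM2.5.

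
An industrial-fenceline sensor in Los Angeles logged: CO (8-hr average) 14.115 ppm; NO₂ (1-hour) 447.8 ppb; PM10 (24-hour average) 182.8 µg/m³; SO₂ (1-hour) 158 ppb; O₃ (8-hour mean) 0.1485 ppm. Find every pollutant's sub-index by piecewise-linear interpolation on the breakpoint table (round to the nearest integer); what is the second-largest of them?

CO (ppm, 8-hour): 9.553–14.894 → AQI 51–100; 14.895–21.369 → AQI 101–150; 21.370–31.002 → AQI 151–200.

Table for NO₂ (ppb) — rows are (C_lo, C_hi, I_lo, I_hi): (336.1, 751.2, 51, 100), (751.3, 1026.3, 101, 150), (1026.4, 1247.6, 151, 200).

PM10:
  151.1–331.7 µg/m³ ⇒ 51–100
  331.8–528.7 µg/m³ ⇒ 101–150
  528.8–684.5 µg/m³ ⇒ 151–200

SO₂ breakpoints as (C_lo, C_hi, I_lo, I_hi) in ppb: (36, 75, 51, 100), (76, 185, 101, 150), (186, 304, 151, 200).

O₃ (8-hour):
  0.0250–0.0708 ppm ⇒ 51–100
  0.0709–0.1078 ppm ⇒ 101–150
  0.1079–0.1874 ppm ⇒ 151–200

138

CO: 14.115 lies in 9.553–14.894, so I_lo=51, I_hi=100, C_lo=9.553, C_hi=14.894.
(100−51)/(14.894−9.553) × (14.115−9.553) + 51 = 49/5.341 × 4.562 + 51 ≈ 92.85 → 93.
NO₂ 447.8: bracket 336.1–751.2 → index 51–100; slope 49/415.1, offset 111.7.
AQI = 51 + 49/415.1·111.7 ≈ 64.19 ⇒ 64.
PM10: 182.8 ∈ [151.1, 331.7] ↔ index [51, 100].
51 + (182.8−151.1)·(100−51)/(331.7−151.1) = 51 + 31.7·49/180.6 ≈ 59.60, so AQI = 60.
SO₂: 158 ∈ [76, 185] ↔ index [101, 150].
101 + (158−76)·(150−101)/(185−76) = 101 + 82·49/109 ≈ 137.86, so AQI = 138.
O₃: row 0.1079–0.1874 (AQI 151–200). (200−151)·(0.1485−0.1079)/(0.1874−0.1079) + 151 = 49·0.0406/0.0795 + 151 ≈ 176.02 → 176.
Sub-indices: CO→93, NO₂→64, PM10→60, SO₂→138, O₃→176. Ranked high→low: 176, 138, 93, 64, 60. Second-highest sub-index = 138.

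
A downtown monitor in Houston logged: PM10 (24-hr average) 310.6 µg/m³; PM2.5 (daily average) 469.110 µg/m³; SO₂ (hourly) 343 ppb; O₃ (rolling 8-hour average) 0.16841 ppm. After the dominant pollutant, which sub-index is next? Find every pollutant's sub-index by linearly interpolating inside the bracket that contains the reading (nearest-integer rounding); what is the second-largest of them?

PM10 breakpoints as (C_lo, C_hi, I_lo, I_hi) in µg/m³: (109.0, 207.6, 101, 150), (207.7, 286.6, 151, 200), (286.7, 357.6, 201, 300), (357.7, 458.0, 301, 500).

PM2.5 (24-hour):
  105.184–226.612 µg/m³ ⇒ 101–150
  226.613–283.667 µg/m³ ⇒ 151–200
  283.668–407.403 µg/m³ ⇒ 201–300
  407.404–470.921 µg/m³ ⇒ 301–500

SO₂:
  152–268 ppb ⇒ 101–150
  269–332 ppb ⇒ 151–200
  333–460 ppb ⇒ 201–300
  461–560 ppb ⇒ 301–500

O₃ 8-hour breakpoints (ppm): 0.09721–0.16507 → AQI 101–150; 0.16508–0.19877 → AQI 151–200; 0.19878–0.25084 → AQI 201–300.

234

PM10 310.6: bracket 286.7–357.6 → index 201–300; slope 99/70.9, offset 23.9.
AQI = 201 + 99/70.9·23.9 ≈ 234.37 ⇒ 234.
PM2.5: row 407.404–470.921 (AQI 301–500). (500−301)·(469.110−407.404)/(470.921−407.404) + 301 = 199·61.706/63.517 + 301 ≈ 494.33 → 494.
SO₂: 343 lies in 333–460, so I_lo=201, I_hi=300, C_lo=333, C_hi=460.
(300−201)/(460−333) × (343−333) + 201 = 99/127 × 10 + 201 ≈ 208.80 → 209.
O₃: row 0.16508–0.19877 (AQI 151–200). (200−151)·(0.16841−0.16508)/(0.19877−0.16508) + 151 = 49·0.00333/0.03369 + 151 ≈ 155.84 → 156.
Sub-indices: PM10→234, PM2.5→494, SO₂→209, O₃→156. Ranked high→low: 494, 234, 209, 156. Second-highest sub-index = 234.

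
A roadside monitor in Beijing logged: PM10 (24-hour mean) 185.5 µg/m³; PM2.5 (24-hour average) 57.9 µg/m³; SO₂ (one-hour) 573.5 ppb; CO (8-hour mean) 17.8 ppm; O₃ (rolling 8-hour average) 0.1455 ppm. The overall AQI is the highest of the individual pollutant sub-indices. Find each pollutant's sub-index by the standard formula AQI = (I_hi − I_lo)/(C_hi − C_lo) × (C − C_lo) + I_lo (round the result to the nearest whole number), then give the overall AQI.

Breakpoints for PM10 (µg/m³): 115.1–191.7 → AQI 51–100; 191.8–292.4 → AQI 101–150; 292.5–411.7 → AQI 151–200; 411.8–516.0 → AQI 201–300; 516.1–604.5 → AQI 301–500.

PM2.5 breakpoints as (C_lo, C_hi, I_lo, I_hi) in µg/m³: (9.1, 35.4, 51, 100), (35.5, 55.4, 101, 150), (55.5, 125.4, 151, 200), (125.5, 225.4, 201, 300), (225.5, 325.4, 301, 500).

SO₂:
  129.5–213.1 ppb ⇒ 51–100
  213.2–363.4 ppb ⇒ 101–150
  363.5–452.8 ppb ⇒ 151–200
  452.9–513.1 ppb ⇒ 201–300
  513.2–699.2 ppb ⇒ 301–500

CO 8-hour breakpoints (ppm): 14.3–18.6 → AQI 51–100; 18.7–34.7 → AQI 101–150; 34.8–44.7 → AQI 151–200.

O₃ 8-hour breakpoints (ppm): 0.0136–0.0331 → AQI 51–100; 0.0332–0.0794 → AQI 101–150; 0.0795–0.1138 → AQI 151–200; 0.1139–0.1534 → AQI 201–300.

PM10: 185.5 ∈ [115.1, 191.7] ↔ index [51, 100].
51 + (185.5−115.1)·(100−51)/(191.7−115.1) = 51 + 70.4·49/76.6 ≈ 96.03, so AQI = 96.
PM2.5: 57.9 ∈ [55.5, 125.4] ↔ index [151, 200].
151 + (57.9−55.5)·(200−151)/(125.4−55.5) = 151 + 2.4·49/69.9 ≈ 152.68, so AQI = 153.
SO₂: 573.5 ∈ [513.2, 699.2] ↔ index [301, 500].
301 + (573.5−513.2)·(500−301)/(699.2−513.2) = 301 + 60.3·199/186.0 ≈ 365.51, so AQI = 366.
CO: 17.8 lies in 14.3–18.6, so I_lo=51, I_hi=100, C_lo=14.3, C_hi=18.6.
(100−51)/(18.6−14.3) × (17.8−14.3) + 51 = 49/4.3 × 3.5 + 51 ≈ 90.88 → 91.
O₃: row 0.1139–0.1534 (AQI 201–300). (300−201)·(0.1455−0.1139)/(0.1534−0.1139) + 201 = 99·0.0316/0.0395 + 201 ≈ 280.20 → 280.
Sub-indices: PM10→96, PM2.5→153, SO₂→366, CO→91, O₃→280. Overall AQI = max = 366; dominant pollutant is SO₂.
AQI 366: Hazardous.

366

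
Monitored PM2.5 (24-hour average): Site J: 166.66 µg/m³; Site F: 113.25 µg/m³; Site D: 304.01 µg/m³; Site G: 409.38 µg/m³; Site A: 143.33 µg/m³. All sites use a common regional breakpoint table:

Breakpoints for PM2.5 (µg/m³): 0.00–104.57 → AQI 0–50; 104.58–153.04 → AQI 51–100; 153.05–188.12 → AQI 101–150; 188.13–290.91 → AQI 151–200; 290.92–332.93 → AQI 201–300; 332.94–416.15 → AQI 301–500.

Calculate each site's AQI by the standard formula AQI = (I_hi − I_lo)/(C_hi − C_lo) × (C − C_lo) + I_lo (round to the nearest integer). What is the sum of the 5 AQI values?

Site J: row 153.05–188.12 (AQI 101–150). (150−101)·(166.66−153.05)/(188.12−153.05) + 101 = 49·13.61/35.07 + 101 ≈ 120.02 → 120.
Site F: 113.25 lies in 104.58–153.04, so I_lo=51, I_hi=100, C_lo=104.58, C_hi=153.04.
(100−51)/(153.04−104.58) × (113.25−104.58) + 51 = 49/48.46 × 8.67 + 51 ≈ 59.77 → 60.
Site D: row 290.92–332.93 (AQI 201–300). (300−201)·(304.01−290.92)/(332.93−290.92) + 201 = 99·13.09/42.01 + 201 ≈ 231.85 → 232.
Site G: 409.38 lies in 332.94–416.15, so I_lo=301, I_hi=500, C_lo=332.94, C_hi=416.15.
(500−301)/(416.15−332.94) × (409.38−332.94) + 301 = 199/83.21 × 76.44 + 301 ≈ 483.81 → 484.
Site A: 143.33 lies in 104.58–153.04, so I_lo=51, I_hi=100, C_lo=104.58, C_hi=153.04.
(100−51)/(153.04−104.58) × (143.33−104.58) + 51 = 49/48.46 × 38.75 + 51 ≈ 90.18 → 90.
AQIs: Site J=120, Site F=60, Site D=232, Site G=484, Site A=90. Sum = 120 + 60 + 232 + 484 + 90 = 986.

986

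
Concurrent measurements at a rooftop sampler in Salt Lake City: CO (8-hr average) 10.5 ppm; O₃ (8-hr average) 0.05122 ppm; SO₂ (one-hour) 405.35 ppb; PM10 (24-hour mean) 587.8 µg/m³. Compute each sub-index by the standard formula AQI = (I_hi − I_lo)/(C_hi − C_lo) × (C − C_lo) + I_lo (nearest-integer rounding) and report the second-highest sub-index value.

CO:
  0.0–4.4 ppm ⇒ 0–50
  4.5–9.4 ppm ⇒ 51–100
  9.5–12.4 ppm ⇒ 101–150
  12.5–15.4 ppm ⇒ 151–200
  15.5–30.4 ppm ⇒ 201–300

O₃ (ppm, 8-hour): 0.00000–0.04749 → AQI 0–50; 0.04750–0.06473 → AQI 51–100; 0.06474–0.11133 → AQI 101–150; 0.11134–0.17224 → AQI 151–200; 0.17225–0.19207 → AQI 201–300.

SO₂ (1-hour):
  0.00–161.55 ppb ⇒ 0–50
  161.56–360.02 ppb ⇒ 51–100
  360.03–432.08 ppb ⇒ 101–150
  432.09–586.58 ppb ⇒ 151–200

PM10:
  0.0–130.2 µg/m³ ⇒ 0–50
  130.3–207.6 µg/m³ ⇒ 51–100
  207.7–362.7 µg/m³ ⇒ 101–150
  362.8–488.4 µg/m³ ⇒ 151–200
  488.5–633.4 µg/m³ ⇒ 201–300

132

CO: 10.5 ∈ [9.5, 12.4] ↔ index [101, 150].
101 + (10.5−9.5)·(150−101)/(12.4−9.5) = 101 + 1.0·49/2.9 ≈ 117.90, so AQI = 118.
O₃: 0.05122 ∈ [0.04750, 0.06473] ↔ index [51, 100].
51 + (0.05122−0.04750)·(100−51)/(0.06473−0.04750) = 51 + 0.00372·49/0.01723 ≈ 61.58, so AQI = 62.
SO₂: 405.35 lies in 360.03–432.08, so I_lo=101, I_hi=150, C_lo=360.03, C_hi=432.08.
(150−101)/(432.08−360.03) × (405.35−360.03) + 101 = 49/72.05 × 45.32 + 101 ≈ 131.82 → 132.
PM10 587.8: bracket 488.5–633.4 → index 201–300; slope 99/144.9, offset 99.3.
AQI = 201 + 99/144.9·99.3 ≈ 268.84 ⇒ 269.
Sub-indices: CO→118, O₃→62, SO₂→132, PM10→269. Ranked high→low: 269, 132, 118, 62. Second-highest sub-index = 132.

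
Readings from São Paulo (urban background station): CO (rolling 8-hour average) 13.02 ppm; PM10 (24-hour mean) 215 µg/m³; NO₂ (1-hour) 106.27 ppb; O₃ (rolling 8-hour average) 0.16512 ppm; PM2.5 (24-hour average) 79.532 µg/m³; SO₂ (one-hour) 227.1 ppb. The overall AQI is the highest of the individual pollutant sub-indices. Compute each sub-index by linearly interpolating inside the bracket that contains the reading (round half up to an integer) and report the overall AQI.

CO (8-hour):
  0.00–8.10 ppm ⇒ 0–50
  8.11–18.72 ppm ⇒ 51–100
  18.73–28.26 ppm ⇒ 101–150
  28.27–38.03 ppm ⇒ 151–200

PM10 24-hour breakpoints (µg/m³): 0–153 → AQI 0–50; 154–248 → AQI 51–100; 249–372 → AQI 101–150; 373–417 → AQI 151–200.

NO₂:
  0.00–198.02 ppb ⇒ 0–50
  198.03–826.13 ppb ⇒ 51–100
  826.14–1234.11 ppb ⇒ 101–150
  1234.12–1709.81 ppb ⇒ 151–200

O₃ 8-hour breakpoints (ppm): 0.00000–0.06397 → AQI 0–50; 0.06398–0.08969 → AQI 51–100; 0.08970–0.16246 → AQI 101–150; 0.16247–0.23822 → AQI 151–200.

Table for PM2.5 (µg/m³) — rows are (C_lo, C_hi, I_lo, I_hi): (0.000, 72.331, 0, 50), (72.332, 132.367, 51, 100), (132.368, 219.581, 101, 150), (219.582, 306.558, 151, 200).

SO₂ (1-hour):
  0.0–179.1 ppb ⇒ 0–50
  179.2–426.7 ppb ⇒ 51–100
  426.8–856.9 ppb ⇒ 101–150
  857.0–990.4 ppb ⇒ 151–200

153

CO: 13.02 lies in 8.11–18.72, so I_lo=51, I_hi=100, C_lo=8.11, C_hi=18.72.
(100−51)/(18.72−8.11) × (13.02−8.11) + 51 = 49/10.61 × 4.91 + 51 ≈ 73.68 → 74.
PM10: 215 lies in 154–248, so I_lo=51, I_hi=100, C_lo=154, C_hi=248.
(100−51)/(248−154) × (215−154) + 51 = 49/94 × 61 + 51 ≈ 82.80 → 83.
NO₂: 106.27 ∈ [0.00, 198.02] ↔ index [0, 50].
0 + (106.27−0.00)·(50−0)/(198.02−0.00) = 0 + 106.27·50/198.02 ≈ 26.83, so AQI = 27.
O₃: 0.16512 lies in 0.16247–0.23822, so I_lo=151, I_hi=200, C_lo=0.16247, C_hi=0.23822.
(200−151)/(0.23822−0.16247) × (0.16512−0.16247) + 151 = 49/0.07575 × 0.00265 + 151 ≈ 152.71 → 153.
PM2.5: 79.532 ∈ [72.332, 132.367] ↔ index [51, 100].
51 + (79.532−72.332)·(100−51)/(132.367−72.332) = 51 + 7.200·49/60.035 ≈ 56.88, so AQI = 57.
SO₂ 227.1: bracket 179.2–426.7 → index 51–100; slope 49/247.5, offset 47.9.
AQI = 51 + 49/247.5·47.9 ≈ 60.48 ⇒ 60.
Sub-indices: CO→74, PM10→83, NO₂→27, O₃→153, PM2.5→57, SO₂→60. Overall AQI = max = 153; dominant pollutant is O₃.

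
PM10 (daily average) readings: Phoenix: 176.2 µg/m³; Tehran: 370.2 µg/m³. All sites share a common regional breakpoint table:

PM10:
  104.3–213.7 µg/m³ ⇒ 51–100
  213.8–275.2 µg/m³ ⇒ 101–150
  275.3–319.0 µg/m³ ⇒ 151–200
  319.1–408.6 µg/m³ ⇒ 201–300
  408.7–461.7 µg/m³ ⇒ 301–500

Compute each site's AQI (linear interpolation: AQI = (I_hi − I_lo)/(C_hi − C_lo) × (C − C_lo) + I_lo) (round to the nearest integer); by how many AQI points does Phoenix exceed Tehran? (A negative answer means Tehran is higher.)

-175

Phoenix: 176.2 lies in 104.3–213.7, so I_lo=51, I_hi=100, C_lo=104.3, C_hi=213.7.
(100−51)/(213.7−104.3) × (176.2−104.3) + 51 = 49/109.4 × 71.9 + 51 ≈ 83.20 → 83.
Tehran: 370.2 lies in 319.1–408.6, so I_lo=201, I_hi=300, C_lo=319.1, C_hi=408.6.
(300−201)/(408.6−319.1) × (370.2−319.1) + 201 = 99/89.5 × 51.1 + 201 ≈ 257.52 → 258.
AQIs: Phoenix=83, Tehran=258. Phoenix (83) − Tehran (258) = -175.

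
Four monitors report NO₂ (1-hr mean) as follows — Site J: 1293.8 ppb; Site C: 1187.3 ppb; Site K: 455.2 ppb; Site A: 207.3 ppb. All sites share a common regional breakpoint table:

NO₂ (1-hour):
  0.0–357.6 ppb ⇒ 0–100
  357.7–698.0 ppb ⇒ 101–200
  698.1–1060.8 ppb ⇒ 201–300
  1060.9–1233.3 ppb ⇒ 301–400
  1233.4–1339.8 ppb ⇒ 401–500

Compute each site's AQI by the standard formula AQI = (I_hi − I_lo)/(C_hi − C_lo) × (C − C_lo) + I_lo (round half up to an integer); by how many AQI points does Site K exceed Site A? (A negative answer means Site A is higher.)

71

Site J: 1293.8 lies in 1233.4–1339.8, so I_lo=401, I_hi=500, C_lo=1233.4, C_hi=1339.8.
(500−401)/(1339.8−1233.4) × (1293.8−1233.4) + 401 = 99/106.4 × 60.4 + 401 ≈ 457.20 → 457.
Site C 1187.3: bracket 1060.9–1233.3 → index 301–400; slope 99/172.4, offset 126.4.
AQI = 301 + 99/172.4·126.4 ≈ 373.58 ⇒ 374.
Site K: 455.2 lies in 357.7–698.0, so I_lo=101, I_hi=200, C_lo=357.7, C_hi=698.0.
(200−101)/(698.0−357.7) × (455.2−357.7) + 101 = 99/340.3 × 97.5 + 101 ≈ 129.36 → 129.
Site A: row 0.0–357.6 (AQI 0–100). (100−0)·(207.3−0.0)/(357.6−0.0) + 0 = 100·207.3/357.6 + 0 ≈ 57.97 → 58.
AQIs: Site J=457, Site C=374, Site K=129, Site A=58. Site K (129) − Site A (58) = 71.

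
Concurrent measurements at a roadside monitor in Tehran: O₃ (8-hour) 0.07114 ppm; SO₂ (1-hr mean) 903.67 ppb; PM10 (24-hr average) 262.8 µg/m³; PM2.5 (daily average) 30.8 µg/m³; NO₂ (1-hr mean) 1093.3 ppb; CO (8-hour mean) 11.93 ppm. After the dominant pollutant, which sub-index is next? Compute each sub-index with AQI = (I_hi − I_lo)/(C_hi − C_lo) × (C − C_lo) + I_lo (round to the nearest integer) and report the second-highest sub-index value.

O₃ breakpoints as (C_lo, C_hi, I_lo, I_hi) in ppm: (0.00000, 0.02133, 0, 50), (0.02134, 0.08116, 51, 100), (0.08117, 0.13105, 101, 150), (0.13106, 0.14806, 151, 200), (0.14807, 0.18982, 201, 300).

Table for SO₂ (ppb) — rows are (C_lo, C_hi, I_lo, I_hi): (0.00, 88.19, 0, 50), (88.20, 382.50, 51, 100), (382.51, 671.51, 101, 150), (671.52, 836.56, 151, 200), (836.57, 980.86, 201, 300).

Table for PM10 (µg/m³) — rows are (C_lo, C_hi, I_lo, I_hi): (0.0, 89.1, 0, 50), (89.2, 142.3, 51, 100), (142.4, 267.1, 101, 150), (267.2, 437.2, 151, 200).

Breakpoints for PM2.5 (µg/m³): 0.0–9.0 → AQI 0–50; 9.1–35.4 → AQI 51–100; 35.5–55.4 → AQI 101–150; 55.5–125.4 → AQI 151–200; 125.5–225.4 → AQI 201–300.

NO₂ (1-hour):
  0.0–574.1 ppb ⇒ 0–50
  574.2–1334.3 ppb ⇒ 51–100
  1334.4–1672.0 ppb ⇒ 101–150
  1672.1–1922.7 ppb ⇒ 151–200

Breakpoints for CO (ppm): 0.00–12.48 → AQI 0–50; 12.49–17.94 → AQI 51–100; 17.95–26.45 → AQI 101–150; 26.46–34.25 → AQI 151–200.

148

O₃: row 0.02134–0.08116 (AQI 51–100). (100−51)·(0.07114−0.02134)/(0.08116−0.02134) + 51 = 49·0.04980/0.05982 + 51 ≈ 91.79 → 92.
SO₂: 903.67 lies in 836.57–980.86, so I_lo=201, I_hi=300, C_lo=836.57, C_hi=980.86.
(300−201)/(980.86−836.57) × (903.67−836.57) + 201 = 99/144.29 × 67.10 + 201 ≈ 247.04 → 247.
PM10: 262.8 lies in 142.4–267.1, so I_lo=101, I_hi=150, C_lo=142.4, C_hi=267.1.
(150−101)/(267.1−142.4) × (262.8−142.4) + 101 = 49/124.7 × 120.4 + 101 ≈ 148.31 → 148.
PM2.5: 30.8 ∈ [9.1, 35.4] ↔ index [51, 100].
51 + (30.8−9.1)·(100−51)/(35.4−9.1) = 51 + 21.7·49/26.3 ≈ 91.43, so AQI = 91.
NO₂: row 574.2–1334.3 (AQI 51–100). (100−51)·(1093.3−574.2)/(1334.3−574.2) + 51 = 49·519.1/760.1 + 51 ≈ 84.46 → 84.
CO: row 0.00–12.48 (AQI 0–50). (50−0)·(11.93−0.00)/(12.48−0.00) + 0 = 50·11.93/12.48 + 0 ≈ 47.80 → 48.
Sub-indices: O₃→92, SO₂→247, PM10→148, PM2.5→91, NO₂→84, CO→48. Ranked high→low: 247, 148, 92, 91, 84, 48. Second-highest sub-index = 148.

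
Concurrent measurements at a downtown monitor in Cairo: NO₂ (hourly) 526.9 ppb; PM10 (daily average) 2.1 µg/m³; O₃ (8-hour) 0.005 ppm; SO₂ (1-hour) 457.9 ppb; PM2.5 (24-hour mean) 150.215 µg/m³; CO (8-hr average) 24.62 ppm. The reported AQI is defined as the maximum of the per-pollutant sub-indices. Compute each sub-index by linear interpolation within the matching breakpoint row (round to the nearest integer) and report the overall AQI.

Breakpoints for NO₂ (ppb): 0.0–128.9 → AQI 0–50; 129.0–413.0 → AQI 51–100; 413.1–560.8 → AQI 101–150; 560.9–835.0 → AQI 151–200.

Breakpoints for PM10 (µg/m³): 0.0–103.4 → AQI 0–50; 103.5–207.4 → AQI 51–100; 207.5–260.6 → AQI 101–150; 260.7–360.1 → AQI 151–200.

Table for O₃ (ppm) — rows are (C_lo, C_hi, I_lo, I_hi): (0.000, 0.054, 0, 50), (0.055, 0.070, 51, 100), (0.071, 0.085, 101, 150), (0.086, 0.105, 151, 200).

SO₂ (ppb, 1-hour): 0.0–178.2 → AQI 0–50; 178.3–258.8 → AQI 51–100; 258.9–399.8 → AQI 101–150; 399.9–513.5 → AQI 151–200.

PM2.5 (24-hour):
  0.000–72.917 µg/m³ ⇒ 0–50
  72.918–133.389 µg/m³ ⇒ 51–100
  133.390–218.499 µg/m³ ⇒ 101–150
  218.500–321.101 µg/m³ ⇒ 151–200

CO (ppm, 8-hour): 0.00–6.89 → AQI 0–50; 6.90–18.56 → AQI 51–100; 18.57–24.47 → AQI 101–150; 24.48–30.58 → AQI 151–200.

NO₂: 526.9 lies in 413.1–560.8, so I_lo=101, I_hi=150, C_lo=413.1, C_hi=560.8.
(150−101)/(560.8−413.1) × (526.9−413.1) + 101 = 49/147.7 × 113.8 + 101 ≈ 138.75 → 139.
PM10: 2.1 lies in 0.0–103.4, so I_lo=0, I_hi=50, C_lo=0.0, C_hi=103.4.
(50−0)/(103.4−0.0) × (2.1−0.0) + 0 = 50/103.4 × 2.1 + 0 ≈ 1.02 → 1.
O₃ 0.005: bracket 0.000–0.054 → index 0–50; slope 50/0.054, offset 0.005.
AQI = 0 + 50/0.054·0.005 ≈ 4.63 ⇒ 5.
SO₂: 457.9 ∈ [399.9, 513.5] ↔ index [151, 200].
151 + (457.9−399.9)·(200−151)/(513.5−399.9) = 151 + 58.0·49/113.6 ≈ 176.02, so AQI = 176.
PM2.5: 150.215 lies in 133.390–218.499, so I_lo=101, I_hi=150, C_lo=133.390, C_hi=218.499.
(150−101)/(218.499−133.390) × (150.215−133.390) + 101 = 49/85.109 × 16.825 + 101 ≈ 110.69 → 111.
CO 24.62: bracket 24.48–30.58 → index 151–200; slope 49/6.10, offset 0.14.
AQI = 151 + 49/6.10·0.14 ≈ 152.12 ⇒ 152.
Sub-indices: NO₂→139, PM10→1, O₃→5, SO₂→176, PM2.5→111, CO→152. Overall AQI = max = 176; dominant pollutant is SO₂.

176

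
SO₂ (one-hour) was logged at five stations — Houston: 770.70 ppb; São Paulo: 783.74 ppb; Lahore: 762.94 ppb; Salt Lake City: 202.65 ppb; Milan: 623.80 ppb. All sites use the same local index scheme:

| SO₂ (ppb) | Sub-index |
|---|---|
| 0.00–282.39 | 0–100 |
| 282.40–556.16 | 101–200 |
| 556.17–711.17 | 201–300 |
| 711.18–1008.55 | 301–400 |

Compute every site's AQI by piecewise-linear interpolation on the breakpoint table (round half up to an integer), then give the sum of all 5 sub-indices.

Houston: 770.70 lies in 711.18–1008.55, so I_lo=301, I_hi=400, C_lo=711.18, C_hi=1008.55.
(400−301)/(1008.55−711.18) × (770.70−711.18) + 301 = 99/297.37 × 59.52 + 301 ≈ 320.82 → 321.
São Paulo: 783.74 lies in 711.18–1008.55, so I_lo=301, I_hi=400, C_lo=711.18, C_hi=1008.55.
(400−301)/(1008.55−711.18) × (783.74−711.18) + 301 = 99/297.37 × 72.56 + 301 ≈ 325.16 → 325.
Lahore 762.94: bracket 711.18–1008.55 → index 301–400; slope 99/297.37, offset 51.76.
AQI = 301 + 99/297.37·51.76 ≈ 318.23 ⇒ 318.
Salt Lake City: row 0.00–282.39 (AQI 0–100). (100−0)·(202.65−0.00)/(282.39−0.00) + 0 = 100·202.65/282.39 + 0 ≈ 71.76 → 72.
Milan: row 556.17–711.17 (AQI 201–300). (300−201)·(623.80−556.17)/(711.17−556.17) + 201 = 99·67.63/155.00 + 201 ≈ 244.20 → 244.
AQIs: Houston=321, São Paulo=325, Lahore=318, Salt Lake City=72, Milan=244. Sum = 321 + 325 + 318 + 72 + 244 = 1280.

1280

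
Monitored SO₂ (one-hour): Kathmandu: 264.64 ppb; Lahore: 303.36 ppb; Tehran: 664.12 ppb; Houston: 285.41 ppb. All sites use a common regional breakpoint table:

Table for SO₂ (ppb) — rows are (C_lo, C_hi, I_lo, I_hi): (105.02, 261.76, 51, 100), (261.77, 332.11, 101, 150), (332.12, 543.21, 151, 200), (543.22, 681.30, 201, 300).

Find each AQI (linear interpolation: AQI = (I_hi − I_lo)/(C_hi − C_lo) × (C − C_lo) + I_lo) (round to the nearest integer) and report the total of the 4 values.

638

Kathmandu: row 261.77–332.11 (AQI 101–150). (150−101)·(264.64−261.77)/(332.11−261.77) + 101 = 49·2.87/70.34 + 101 ≈ 103.00 → 103.
Lahore: row 261.77–332.11 (AQI 101–150). (150−101)·(303.36−261.77)/(332.11−261.77) + 101 = 49·41.59/70.34 + 101 ≈ 129.97 → 130.
Tehran: row 543.22–681.30 (AQI 201–300). (300−201)·(664.12−543.22)/(681.30−543.22) + 201 = 99·120.90/138.08 + 201 ≈ 287.68 → 288.
Houston 285.41: bracket 261.77–332.11 → index 101–150; slope 49/70.34, offset 23.64.
AQI = 101 + 49/70.34·23.64 ≈ 117.47 ⇒ 117.
AQIs: Kathmandu=103, Lahore=130, Tehran=288, Houston=117. Sum = 103 + 130 + 288 + 117 = 638.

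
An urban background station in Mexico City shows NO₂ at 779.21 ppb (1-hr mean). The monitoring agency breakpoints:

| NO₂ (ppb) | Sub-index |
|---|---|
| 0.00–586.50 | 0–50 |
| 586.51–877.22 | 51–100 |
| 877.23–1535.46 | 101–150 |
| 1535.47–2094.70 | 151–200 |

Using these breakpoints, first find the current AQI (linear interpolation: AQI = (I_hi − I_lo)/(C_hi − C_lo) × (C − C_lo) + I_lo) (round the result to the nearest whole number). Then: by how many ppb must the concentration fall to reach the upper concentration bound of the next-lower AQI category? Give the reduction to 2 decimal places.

NO₂: row 586.51–877.22 (AQI 51–100). (100−51)·(779.21−586.51)/(877.22−586.51) + 51 = 49·192.70/290.71 + 51 ≈ 83.48 → 83.
Current AQI 83 is in the Moderate range (51–100). The next-lower category tops out at AQI 50, whose upper concentration bound is 586.50 ppb.
Reduction needed = 779.21 − 586.50 = 192.71 ppb.

192.71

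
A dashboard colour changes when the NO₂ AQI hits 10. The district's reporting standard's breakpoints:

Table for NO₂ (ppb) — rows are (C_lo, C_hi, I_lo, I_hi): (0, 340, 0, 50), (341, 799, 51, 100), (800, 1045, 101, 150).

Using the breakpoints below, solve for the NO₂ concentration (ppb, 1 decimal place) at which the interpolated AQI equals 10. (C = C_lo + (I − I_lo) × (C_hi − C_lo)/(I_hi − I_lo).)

68.0

AQI 10 lies in the 0–50 band, which corresponds to 0–340 ppb.
C = 0 + (10−0)×(340−0)/(50−0) = 0 + 10×340/50 ≈ 68.000 ppb → 68.0 ppb to 1 dp.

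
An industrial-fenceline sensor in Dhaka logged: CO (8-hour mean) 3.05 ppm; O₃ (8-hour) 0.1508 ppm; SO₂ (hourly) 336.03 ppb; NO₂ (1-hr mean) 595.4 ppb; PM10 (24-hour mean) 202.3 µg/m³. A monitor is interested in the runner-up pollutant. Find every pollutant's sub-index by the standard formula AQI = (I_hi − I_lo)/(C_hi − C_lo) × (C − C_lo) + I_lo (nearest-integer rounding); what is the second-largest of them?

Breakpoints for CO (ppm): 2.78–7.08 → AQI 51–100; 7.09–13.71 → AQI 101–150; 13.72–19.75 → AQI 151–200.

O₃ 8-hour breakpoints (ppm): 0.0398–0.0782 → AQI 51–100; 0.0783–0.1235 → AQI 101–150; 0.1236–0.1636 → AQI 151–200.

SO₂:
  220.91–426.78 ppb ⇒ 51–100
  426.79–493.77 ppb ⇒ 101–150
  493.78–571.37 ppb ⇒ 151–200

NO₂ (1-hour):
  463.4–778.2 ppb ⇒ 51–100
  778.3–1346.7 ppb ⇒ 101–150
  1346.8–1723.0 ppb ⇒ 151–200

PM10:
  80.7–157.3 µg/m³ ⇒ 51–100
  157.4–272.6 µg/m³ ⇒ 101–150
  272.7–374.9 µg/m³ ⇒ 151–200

120

CO: 3.05 lies in 2.78–7.08, so I_lo=51, I_hi=100, C_lo=2.78, C_hi=7.08.
(100−51)/(7.08−2.78) × (3.05−2.78) + 51 = 49/4.30 × 0.27 + 51 ≈ 54.08 → 54.
O₃: 0.1508 ∈ [0.1236, 0.1636] ↔ index [151, 200].
151 + (0.1508−0.1236)·(200−151)/(0.1636−0.1236) = 151 + 0.0272·49/0.0400 ≈ 184.32, so AQI = 184.
SO₂: row 220.91–426.78 (AQI 51–100). (100−51)·(336.03−220.91)/(426.78−220.91) + 51 = 49·115.12/205.87 + 51 ≈ 78.40 → 78.
NO₂ 595.4: bracket 463.4–778.2 → index 51–100; slope 49/314.8, offset 132.0.
AQI = 51 + 49/314.8·132.0 ≈ 71.55 ⇒ 72.
PM10: row 157.4–272.6 (AQI 101–150). (150−101)·(202.3−157.4)/(272.6−157.4) + 101 = 49·44.9/115.2 + 101 ≈ 120.10 → 120.
Sub-indices: CO→54, O₃→184, SO₂→78, NO₂→72, PM10→120. Ranked high→low: 184, 120, 78, 72, 54. Second-highest sub-index = 120.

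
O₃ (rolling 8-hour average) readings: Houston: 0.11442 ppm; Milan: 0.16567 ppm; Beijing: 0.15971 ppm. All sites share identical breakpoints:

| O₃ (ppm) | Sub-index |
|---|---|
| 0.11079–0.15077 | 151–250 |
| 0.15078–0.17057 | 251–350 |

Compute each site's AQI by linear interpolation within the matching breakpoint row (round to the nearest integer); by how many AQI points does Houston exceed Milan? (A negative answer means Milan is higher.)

Houston: 0.11442 ∈ [0.11079, 0.15077] ↔ index [151, 250].
151 + (0.11442−0.11079)·(250−151)/(0.15077−0.11079) = 151 + 0.00363·99/0.03998 ≈ 159.99, so AQI = 160.
Milan: 0.16567 lies in 0.15078–0.17057, so I_lo=251, I_hi=350, C_lo=0.15078, C_hi=0.17057.
(350−251)/(0.17057−0.15078) × (0.16567−0.15078) + 251 = 99/0.01979 × 0.01489 + 251 ≈ 325.49 → 325.
Beijing 0.15971: bracket 0.15078–0.17057 → index 251–350; slope 99/0.01979, offset 0.00893.
AQI = 251 + 99/0.01979·0.00893 ≈ 295.67 ⇒ 296.
AQIs: Houston=160, Milan=325, Beijing=296. Houston (160) − Milan (325) = -165.

-165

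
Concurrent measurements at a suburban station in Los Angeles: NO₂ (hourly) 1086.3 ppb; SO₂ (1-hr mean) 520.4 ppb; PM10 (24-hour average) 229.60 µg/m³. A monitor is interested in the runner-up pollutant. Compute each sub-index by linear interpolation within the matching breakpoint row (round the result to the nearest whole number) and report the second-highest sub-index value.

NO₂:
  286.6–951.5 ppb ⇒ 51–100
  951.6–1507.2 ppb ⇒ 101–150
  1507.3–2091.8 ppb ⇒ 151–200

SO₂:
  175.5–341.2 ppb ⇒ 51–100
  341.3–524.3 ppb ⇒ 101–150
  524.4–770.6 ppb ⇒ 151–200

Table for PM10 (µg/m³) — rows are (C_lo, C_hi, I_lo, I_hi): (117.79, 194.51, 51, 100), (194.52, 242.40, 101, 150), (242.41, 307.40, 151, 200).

137

NO₂: 1086.3 ∈ [951.6, 1507.2] ↔ index [101, 150].
101 + (1086.3−951.6)·(150−101)/(1507.2−951.6) = 101 + 134.7·49/555.6 ≈ 112.88, so AQI = 113.
SO₂ 520.4: bracket 341.3–524.3 → index 101–150; slope 49/183.0, offset 179.1.
AQI = 101 + 49/183.0·179.1 ≈ 148.96 ⇒ 149.
PM10: 229.60 lies in 194.52–242.40, so I_lo=101, I_hi=150, C_lo=194.52, C_hi=242.40.
(150−101)/(242.40−194.52) × (229.60−194.52) + 101 = 49/47.88 × 35.08 + 101 ≈ 136.90 → 137.
Sub-indices: NO₂→113, SO₂→149, PM10→137. Ranked high→low: 149, 137, 113. Second-highest sub-index = 137.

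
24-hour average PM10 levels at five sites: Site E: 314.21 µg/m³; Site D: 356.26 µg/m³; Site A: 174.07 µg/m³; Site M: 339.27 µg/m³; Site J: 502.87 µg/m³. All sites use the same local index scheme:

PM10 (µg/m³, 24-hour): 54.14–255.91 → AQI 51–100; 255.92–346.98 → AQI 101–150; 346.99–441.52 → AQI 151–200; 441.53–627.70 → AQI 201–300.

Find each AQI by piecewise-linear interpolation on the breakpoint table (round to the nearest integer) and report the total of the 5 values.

748

Site E: 314.21 ∈ [255.92, 346.98] ↔ index [101, 150].
101 + (314.21−255.92)·(150−101)/(346.98−255.92) = 101 + 58.29·49/91.06 ≈ 132.37, so AQI = 132.
Site D 356.26: bracket 346.99–441.52 → index 151–200; slope 49/94.53, offset 9.27.
AQI = 151 + 49/94.53·9.27 ≈ 155.81 ⇒ 156.
Site A 174.07: bracket 54.14–255.91 → index 51–100; slope 49/201.77, offset 119.93.
AQI = 51 + 49/201.77·119.93 ≈ 80.13 ⇒ 80.
Site M: 339.27 lies in 255.92–346.98, so I_lo=101, I_hi=150, C_lo=255.92, C_hi=346.98.
(150−101)/(346.98−255.92) × (339.27−255.92) + 101 = 49/91.06 × 83.35 + 101 ≈ 145.85 → 146.
Site J: 502.87 lies in 441.53–627.70, so I_lo=201, I_hi=300, C_lo=441.53, C_hi=627.70.
(300−201)/(627.70−441.53) × (502.87−441.53) + 201 = 99/186.17 × 61.34 + 201 ≈ 233.62 → 234.
AQIs: Site E=132, Site D=156, Site A=80, Site M=146, Site J=234. Sum = 132 + 156 + 80 + 146 + 234 = 748.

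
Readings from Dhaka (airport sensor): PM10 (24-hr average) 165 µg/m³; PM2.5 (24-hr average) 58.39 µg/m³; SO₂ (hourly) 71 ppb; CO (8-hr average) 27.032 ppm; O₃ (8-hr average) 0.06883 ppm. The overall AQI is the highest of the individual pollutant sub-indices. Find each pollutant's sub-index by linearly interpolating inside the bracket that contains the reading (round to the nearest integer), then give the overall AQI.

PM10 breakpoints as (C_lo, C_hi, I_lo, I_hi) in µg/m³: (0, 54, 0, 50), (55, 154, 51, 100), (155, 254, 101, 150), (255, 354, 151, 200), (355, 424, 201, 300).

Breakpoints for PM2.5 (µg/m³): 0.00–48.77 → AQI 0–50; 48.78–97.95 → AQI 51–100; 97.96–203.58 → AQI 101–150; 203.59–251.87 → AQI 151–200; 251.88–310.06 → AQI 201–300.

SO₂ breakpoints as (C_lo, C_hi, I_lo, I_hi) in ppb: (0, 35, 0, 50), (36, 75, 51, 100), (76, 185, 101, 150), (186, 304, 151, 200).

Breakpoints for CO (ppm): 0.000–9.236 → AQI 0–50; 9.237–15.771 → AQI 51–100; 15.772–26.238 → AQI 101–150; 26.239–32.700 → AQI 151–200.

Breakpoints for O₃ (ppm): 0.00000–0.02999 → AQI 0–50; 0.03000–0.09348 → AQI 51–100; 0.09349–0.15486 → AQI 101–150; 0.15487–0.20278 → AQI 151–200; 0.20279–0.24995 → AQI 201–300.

157

PM10: 165 ∈ [155, 254] ↔ index [101, 150].
101 + (165−155)·(150−101)/(254−155) = 101 + 10·49/99 ≈ 105.95, so AQI = 106.
PM2.5 58.39: bracket 48.78–97.95 → index 51–100; slope 49/49.17, offset 9.61.
AQI = 51 + 49/49.17·9.61 ≈ 60.58 ⇒ 61.
SO₂: 71 lies in 36–75, so I_lo=51, I_hi=100, C_lo=36, C_hi=75.
(100−51)/(75−36) × (71−36) + 51 = 49/39 × 35 + 51 ≈ 94.97 → 95.
CO: row 26.239–32.700 (AQI 151–200). (200−151)·(27.032−26.239)/(32.700−26.239) + 151 = 49·0.793/6.461 + 151 ≈ 157.01 → 157.
O₃ 0.06883: bracket 0.03000–0.09348 → index 51–100; slope 49/0.06348, offset 0.03883.
AQI = 51 + 49/0.06348·0.03883 ≈ 80.97 ⇒ 81.
Sub-indices: PM10→106, PM2.5→61, SO₂→95, CO→157, O₃→81. Overall AQI = max = 157; dominant pollutant is CO.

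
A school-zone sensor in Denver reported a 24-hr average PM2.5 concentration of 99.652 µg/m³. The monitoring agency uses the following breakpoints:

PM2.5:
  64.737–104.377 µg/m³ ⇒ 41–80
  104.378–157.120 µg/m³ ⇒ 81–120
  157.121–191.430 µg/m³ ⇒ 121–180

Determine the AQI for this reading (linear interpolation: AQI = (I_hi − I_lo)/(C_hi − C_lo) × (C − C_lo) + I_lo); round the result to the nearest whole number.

75

PM2.5: 99.652 ∈ [64.737, 104.377] ↔ index [41, 80].
41 + (99.652−64.737)·(80−41)/(104.377−64.737) = 41 + 34.915·39/39.640 ≈ 75.35, so AQI = 75.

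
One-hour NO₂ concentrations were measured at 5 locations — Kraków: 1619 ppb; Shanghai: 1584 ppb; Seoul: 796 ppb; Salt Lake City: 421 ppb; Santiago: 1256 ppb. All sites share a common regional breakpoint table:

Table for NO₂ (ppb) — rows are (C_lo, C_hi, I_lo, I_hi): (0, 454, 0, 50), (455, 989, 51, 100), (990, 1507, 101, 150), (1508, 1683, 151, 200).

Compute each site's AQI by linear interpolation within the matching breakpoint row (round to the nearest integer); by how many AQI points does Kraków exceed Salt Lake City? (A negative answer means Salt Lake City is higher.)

Kraków: 1619 lies in 1508–1683, so I_lo=151, I_hi=200, C_lo=1508, C_hi=1683.
(200−151)/(1683−1508) × (1619−1508) + 151 = 49/175 × 111 + 151 ≈ 182.08 → 182.
Shanghai: 1584 ∈ [1508, 1683] ↔ index [151, 200].
151 + (1584−1508)·(200−151)/(1683−1508) = 151 + 76·49/175 ≈ 172.28, so AQI = 172.
Seoul 796: bracket 455–989 → index 51–100; slope 49/534, offset 341.
AQI = 51 + 49/534·341 ≈ 82.29 ⇒ 82.
Salt Lake City: 421 ∈ [0, 454] ↔ index [0, 50].
0 + (421−0)·(50−0)/(454−0) = 0 + 421·50/454 ≈ 46.37, so AQI = 46.
Santiago: 1256 ∈ [990, 1507] ↔ index [101, 150].
101 + (1256−990)·(150−101)/(1507−990) = 101 + 266·49/517 ≈ 126.21, so AQI = 126.
AQIs: Kraków=182, Shanghai=172, Seoul=82, Salt Lake City=46, Santiago=126. Kraków (182) − Salt Lake City (46) = 136.

136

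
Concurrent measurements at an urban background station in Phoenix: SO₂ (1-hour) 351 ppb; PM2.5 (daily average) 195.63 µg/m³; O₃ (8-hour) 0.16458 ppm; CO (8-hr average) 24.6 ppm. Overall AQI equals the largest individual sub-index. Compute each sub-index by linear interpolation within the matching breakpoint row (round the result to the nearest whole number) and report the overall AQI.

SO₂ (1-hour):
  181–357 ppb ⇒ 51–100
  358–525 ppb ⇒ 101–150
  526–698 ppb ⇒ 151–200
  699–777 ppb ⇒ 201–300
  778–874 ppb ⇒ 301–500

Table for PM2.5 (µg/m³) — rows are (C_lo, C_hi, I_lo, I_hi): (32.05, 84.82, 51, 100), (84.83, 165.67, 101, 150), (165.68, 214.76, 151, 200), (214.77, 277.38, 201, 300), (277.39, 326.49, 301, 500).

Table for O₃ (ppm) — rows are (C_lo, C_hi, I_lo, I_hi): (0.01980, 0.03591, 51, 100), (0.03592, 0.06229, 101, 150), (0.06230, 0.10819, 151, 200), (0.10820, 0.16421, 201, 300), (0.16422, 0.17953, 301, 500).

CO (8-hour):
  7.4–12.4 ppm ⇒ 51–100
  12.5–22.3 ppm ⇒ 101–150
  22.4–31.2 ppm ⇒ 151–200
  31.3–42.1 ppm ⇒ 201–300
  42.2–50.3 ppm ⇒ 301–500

SO₂ 351: bracket 181–357 → index 51–100; slope 49/176, offset 170.
AQI = 51 + 49/176·170 ≈ 98.33 ⇒ 98.
PM2.5 195.63: bracket 165.68–214.76 → index 151–200; slope 49/49.08, offset 29.95.
AQI = 151 + 49/49.08·29.95 ≈ 180.90 ⇒ 181.
O₃ 0.16458: bracket 0.16422–0.17953 → index 301–500; slope 199/0.01531, offset 0.00036.
AQI = 301 + 199/0.01531·0.00036 ≈ 305.68 ⇒ 306.
CO: 24.6 lies in 22.4–31.2, so I_lo=151, I_hi=200, C_lo=22.4, C_hi=31.2.
(200−151)/(31.2−22.4) × (24.6−22.4) + 151 = 49/8.8 × 2.2 + 151 ≈ 163.25 → 163.
Sub-indices: SO₂→98, PM2.5→181, O₃→306, CO→163. Overall AQI = max = 306; dominant pollutant is O₃.

306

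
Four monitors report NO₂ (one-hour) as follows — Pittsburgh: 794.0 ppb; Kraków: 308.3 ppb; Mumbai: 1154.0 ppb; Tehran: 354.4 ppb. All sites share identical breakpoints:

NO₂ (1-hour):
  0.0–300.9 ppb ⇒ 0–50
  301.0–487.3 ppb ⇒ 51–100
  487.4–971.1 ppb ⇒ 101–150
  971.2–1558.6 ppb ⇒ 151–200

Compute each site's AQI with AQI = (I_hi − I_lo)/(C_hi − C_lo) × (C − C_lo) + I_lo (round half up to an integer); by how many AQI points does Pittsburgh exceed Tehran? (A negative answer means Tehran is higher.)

67

Pittsburgh: row 487.4–971.1 (AQI 101–150). (150−101)·(794.0−487.4)/(971.1−487.4) + 101 = 49·306.6/483.7 + 101 ≈ 132.06 → 132.
Kraków: 308.3 ∈ [301.0, 487.3] ↔ index [51, 100].
51 + (308.3−301.0)·(100−51)/(487.3−301.0) = 51 + 7.3·49/186.3 ≈ 52.92, so AQI = 53.
Mumbai: 1154.0 lies in 971.2–1558.6, so I_lo=151, I_hi=200, C_lo=971.2, C_hi=1558.6.
(200−151)/(1558.6−971.2) × (1154.0−971.2) + 151 = 49/587.4 × 182.8 + 151 ≈ 166.25 → 166.
Tehran: row 301.0–487.3 (AQI 51–100). (100−51)·(354.4−301.0)/(487.3−301.0) + 51 = 49·53.4/186.3 + 51 ≈ 65.05 → 65.
AQIs: Pittsburgh=132, Kraków=53, Mumbai=166, Tehran=65. Pittsburgh (132) − Tehran (65) = 67.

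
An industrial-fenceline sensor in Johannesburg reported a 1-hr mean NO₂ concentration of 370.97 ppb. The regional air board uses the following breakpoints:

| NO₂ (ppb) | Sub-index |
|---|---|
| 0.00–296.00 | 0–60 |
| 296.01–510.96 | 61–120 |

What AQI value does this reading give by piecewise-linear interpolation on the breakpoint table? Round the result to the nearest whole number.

82

NO₂: 370.97 ∈ [296.01, 510.96] ↔ index [61, 120].
61 + (370.97−296.01)·(120−61)/(510.96−296.01) = 61 + 74.96·59/214.95 ≈ 81.58, so AQI = 82.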